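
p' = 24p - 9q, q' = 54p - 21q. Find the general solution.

Coefficient matrix A = [[24, -9], [54, -21]].
Characteristic polynomial det(A - λI) = λ^2 - 3λ - 18 = 0.
Eigenvalues λ = 6, -3.
For λ=6: (A-λI) row 1 is [18, -9], so an eigenvector is (1, 2).
For λ=-3: (A-λI) row 1 is [27, -9], so an eigenvector is (1, 3).
General solution: C_1e^(6t)(1,2) + C_2e^(-3t)(1,3).

p(t) = C_1e^(6t) + C_2e^(-3t), q(t) = 2C_1e^(6t) + 3C_2e^(-3t)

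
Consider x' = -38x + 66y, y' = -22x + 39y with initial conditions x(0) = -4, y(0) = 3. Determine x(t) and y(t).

x(t) = 30e^(6t) - 34e^(-5t), y(t) = 20e^(6t) - 17e^(-5t)

Coefficient matrix A = [[-38, 66], [-22, 39]].
Characteristic polynomial det(A - λI) = λ^2 - λ - 30 = 0.
Eigenvalues λ = -5, 6.
For λ=-5: (A-λI) row 1 is [-33, 66], so an eigenvector is (2, 1).
For λ=6: (A-λI) row 1 is [-44, 66], so an eigenvector is (3, 2).
General solution: K_1e^(-5t)(2,1) + K_2e^(6t)(3,2).
Applying x(0)=-4, y(0)=3 gives K_1=-17, K_2=10.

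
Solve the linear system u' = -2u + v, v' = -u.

Coefficient matrix A = [[-2, 1], [-1, 0]].
Characteristic polynomial det(A - λI) = λ^2 + 2λ + 1 = 0.
Single eigenvalue λ = -1 with algebraic multiplicity 2.
Eigenvector v = (1,1); generalized eigenvector w with (A-λI)w=v is (1,2).
General solution: e^(-t)[C_1·v + C_2·(t·v + w)].

u(t) = C_1e^(-t) + C_2te^(-t) + C_2e^(-t), v(t) = C_1e^(-t) + C_2te^(-t) + 2C_2e^(-t)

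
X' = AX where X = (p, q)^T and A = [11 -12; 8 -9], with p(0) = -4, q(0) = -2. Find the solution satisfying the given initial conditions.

Coefficient matrix A = [[11, -12], [8, -9]].
Characteristic polynomial det(A - λI) = λ^2 - 2λ - 3 = 0.
Eigenvalues λ = -1, 3.
For λ=-1: (A-λI) row 1 is [12, -12], so an eigenvector is (1, 1).
For λ=3: (A-λI) row 1 is [8, -12], so an eigenvector is (3, 2).
General solution: C_1e^(-t)(1,1) + C_2e^(3t)(3,2).
Applying p(0)=-4, q(0)=-2 gives C_1=2, C_2=-2.

p(t) = -6e^(3t) + 2e^(-t), q(t) = -4e^(3t) + 2e^(-t)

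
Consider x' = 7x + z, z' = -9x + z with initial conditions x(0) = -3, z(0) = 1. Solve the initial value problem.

x(t) = -8te^(4t) - 3e^(4t), z(t) = 24te^(4t) + e^(4t)

Coefficient matrix A = [[7, 1], [-9, 1]].
Characteristic polynomial det(A - λI) = λ^2 - 8λ + 16 = 0.
Single eigenvalue λ = 4 with algebraic multiplicity 2.
Eigenvector v = (1,-3); generalized eigenvector w with (A-λI)w=v is (0,1).
General solution: e^(4t)[c_1·v + c_2·(t·v + w)].
Applying x(0)=-3, z(0)=1 gives c_1=-3, c_2=-8.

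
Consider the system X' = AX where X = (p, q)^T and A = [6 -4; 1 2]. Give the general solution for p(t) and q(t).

Coefficient matrix A = [[6, -4], [1, 2]].
Characteristic polynomial det(A - λI) = λ^2 - 8λ + 16 = 0.
Single eigenvalue λ = 4 with algebraic multiplicity 2.
Eigenvector v = (2,1); generalized eigenvector w with (A-λI)w=v is (1,0).
General solution: e^(4t)[K_1·v + K_2·(t·v + w)].

p(t) = 2K_1e^(4t) + 2K_2te^(4t) + K_2e^(4t), q(t) = K_1e^(4t) + K_2te^(4t)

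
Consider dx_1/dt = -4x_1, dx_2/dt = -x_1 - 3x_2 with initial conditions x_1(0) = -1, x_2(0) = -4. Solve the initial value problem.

x_1(t) = -e^(-4t), x_2(t) = -3e^(-3t) - e^(-4t)

Coefficient matrix A = [[-4, 0], [-1, -3]].
Characteristic polynomial det(A - λI) = λ^2 + 7λ + 12 = 0.
Eigenvalues λ = -4, -3.
For λ=-4: (A-λI) row 2 is [-1, 1], so an eigenvector is (-1, -1).
For λ=-3: (A-λI) row 1 is [-1, 0], so an eigenvector is (0, 1).
General solution: K_1e^(-4t)(-1,-1) + K_2e^(-3t)(0,1).
Applying x_1(0)=-1, x_2(0)=-4 gives K_1=1, K_2=-3.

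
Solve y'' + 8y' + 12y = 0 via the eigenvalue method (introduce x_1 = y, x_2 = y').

y(t) = c_1e^(-6t) + c_2e^(-2t)

Let x_1 = y, x_2 = y'. Then x_1' = x_2 and x_2' = -12x_1 - 8x_2.
A = [[0,1],[-12,-8]]; det(A-λI) = λ^2 + 8λ + 12.
Eigenvalues λ = -6, -2 with eigenvectors (1,-6), (1,-2).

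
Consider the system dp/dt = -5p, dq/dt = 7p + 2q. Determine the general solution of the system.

p(t) = -c_2e^(-5t), q(t) = c_1e^(2t) + c_2e^(-5t)

Coefficient matrix A = [[-5, 0], [7, 2]].
Characteristic polynomial det(A - λI) = λ^2 + 3λ - 10 = 0.
Eigenvalues λ = 2, -5.
For λ=2: (A-λI) row 1 is [-7, 0], so an eigenvector is (0, 1).
For λ=-5: (A-λI) row 2 is [7, 7], so an eigenvector is (-1, 1).
General solution: c_1e^(2t)(0,1) + c_2e^(-5t)(-1,1).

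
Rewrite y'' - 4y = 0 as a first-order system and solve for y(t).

y(t) = c_1e^(2t) + c_2e^(-2t)

Let x_1 = y, x_2 = y'. Then x_1' = x_2 and x_2' = 4x_1.
A = [[0,1],[4,0]]; det(A-λI) = λ^2 - 4.
Eigenvalues λ = 2, -2 with eigenvectors (1,2), (1,-2).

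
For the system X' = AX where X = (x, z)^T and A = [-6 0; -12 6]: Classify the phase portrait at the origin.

saddle

A = [[-6,0],[-12,6]]; det(A-λI) = λ^2 - 36.
λ = 6, -6: opposite signs.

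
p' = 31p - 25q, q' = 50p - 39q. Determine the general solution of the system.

Coefficient matrix A = [[31, -25], [50, -39]].
Characteristic polynomial det(A - λI) = λ^2 + 8λ + 41 = 0.
Eigenvalues λ = -4 ± 5i (complex conjugate pair).
For λ=-4+5i: an eigenvector is (2,3) - i(-1,-1) = (2 + i, 3 + i).
A real fundamental pair from Re and Im of e^((-4+5i)t)v: X_1 = e^(-4t)(cos(5t)·(2,3) + sin(5t)·(-1,-1)), X_2 = e^(-4t)(sin(5t)·(2,3) - cos(5t)·(-1,-1)).
General solution: c_1X_1 + c_2X_2.

p(t) = -c_1e^(-4t)sin(5t) + 2c_1e^(-4t)cos(5t) + 2c_2e^(-4t)sin(5t) + c_2e^(-4t)cos(5t), q(t) = -c_1e^(-4t)sin(5t) + 3c_1e^(-4t)cos(5t) + 3c_2e^(-4t)sin(5t) + c_2e^(-4t)cos(5t)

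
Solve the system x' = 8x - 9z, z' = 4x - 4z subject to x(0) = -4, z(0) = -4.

x(t) = 12te^(2t) - 4e^(2t), z(t) = 8te^(2t) - 4e^(2t)

Coefficient matrix A = [[8, -9], [4, -4]].
Characteristic polynomial det(A - λI) = λ^2 - 4λ + 4 = 0.
Single eigenvalue λ = 2 with algebraic multiplicity 2.
Eigenvector v = (-3,-2); generalized eigenvector w with (A-λI)w=v is (-2,-1).
General solution: e^(2t)[c_1·v + c_2·(t·v + w)].
Applying x(0)=-4, z(0)=-4 gives c_1=4, c_2=-4.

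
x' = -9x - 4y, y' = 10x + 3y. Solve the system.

Coefficient matrix A = [[-9, -4], [10, 3]].
Characteristic polynomial det(A - λI) = λ^2 + 6λ + 13 = 0.
Eigenvalues λ = -3 ± 2i (complex conjugate pair).
For λ=-3+2i: an eigenvector is (-1,1) - i(1,-2) = (-1 - i, 1 + 2i).
A real fundamental pair from Re and Im of e^((-3+2i)t)v: X_1 = e^(-3t)(cos(2t)·(-1,1) + sin(2t)·(1,-2)), X_2 = e^(-3t)(sin(2t)·(-1,1) - cos(2t)·(1,-2)).
General solution: K_1X_1 + K_2X_2.

x(t) = K_1e^(-3t)sin(2t) - K_1e^(-3t)cos(2t) - K_2e^(-3t)sin(2t) - K_2e^(-3t)cos(2t), y(t) = -2K_1e^(-3t)sin(2t) + K_1e^(-3t)cos(2t) + K_2e^(-3t)sin(2t) + 2K_2e^(-3t)cos(2t)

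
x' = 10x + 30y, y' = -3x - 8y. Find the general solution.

x(t) = -3K_1e^(t)sin(3t) - K_1e^(t)cos(3t) - K_2e^(t)sin(3t) + 3K_2e^(t)cos(3t), y(t) = K_1e^(t)sin(3t) - K_2e^(t)cos(3t)

Coefficient matrix A = [[10, 30], [-3, -8]].
Characteristic polynomial det(A - λI) = λ^2 - 2λ + 10 = 0.
Eigenvalues λ = 1 ± 3i (complex conjugate pair).
For λ=1+3i: an eigenvector is (-1,0) - i(-3,1) = (-1 + 3i, 0 - i).
A real fundamental pair from Re and Im of e^((1+3i)t)v: X_1 = e^(t)(cos(3t)·(-1,0) + sin(3t)·(-3,1)), X_2 = e^(t)(sin(3t)·(-1,0) - cos(3t)·(-3,1)).
General solution: K_1X_1 + K_2X_2.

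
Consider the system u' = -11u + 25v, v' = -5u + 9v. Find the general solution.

Coefficient matrix A = [[-11, 25], [-5, 9]].
Characteristic polynomial det(A - λI) = λ^2 + 2λ + 26 = 0.
Eigenvalues λ = -1 ± 5i (complex conjugate pair).
For λ=-1+5i: an eigenvector is (-1,0) - i(2,1) = (-1 - 2i, 0 - i).
A real fundamental pair from Re and Im of e^((-1+5i)t)v: X_1 = e^(-t)(cos(5t)·(-1,0) + sin(5t)·(2,1)), X_2 = e^(-t)(sin(5t)·(-1,0) - cos(5t)·(2,1)).
General solution: C_1X_1 + C_2X_2.

u(t) = 2C_1e^(-t)sin(5t) - C_1e^(-t)cos(5t) - C_2e^(-t)sin(5t) - 2C_2e^(-t)cos(5t), v(t) = C_1e^(-t)sin(5t) - C_2e^(-t)cos(5t)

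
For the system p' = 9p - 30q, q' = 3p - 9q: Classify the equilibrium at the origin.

A = [[9,-30],[3,-9]]; det(A-λI) = λ^2 + 9.
λ = 0 ± 3i: zero real part.

center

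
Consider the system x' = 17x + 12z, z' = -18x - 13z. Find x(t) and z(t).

Coefficient matrix A = [[17, 12], [-18, -13]].
Characteristic polynomial det(A - λI) = λ^2 - 4λ - 5 = 0.
Eigenvalues λ = 5, -1.
For λ=5: (A-λI) row 1 is [12, 12], so an eigenvector is (-1, 1).
For λ=-1: (A-λI) row 1 is [18, 12], so an eigenvector is (-2, 3).
General solution: C_1e^(5t)(-1,1) + C_2e^(-t)(-2,3).

x(t) = -C_1e^(5t) - 2C_2e^(-t), z(t) = C_1e^(5t) + 3C_2e^(-t)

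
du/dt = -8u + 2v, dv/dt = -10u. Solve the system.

Coefficient matrix A = [[-8, 2], [-10, 0]].
Characteristic polynomial det(A - λI) = λ^2 + 8λ + 20 = 0.
Eigenvalues λ = -4 ± 2i (complex conjugate pair).
For λ=-4+2i: an eigenvector is (1,2) - i(0,-1) = (1, 2 + i).
A real fundamental pair from Re and Im of e^((-4+2i)t)v: X_1 = e^(-4t)(cos(2t)·(1,2) + sin(2t)·(0,-1)), X_2 = e^(-4t)(sin(2t)·(1,2) - cos(2t)·(0,-1)).
General solution: K_1X_1 + K_2X_2.

u(t) = K_1e^(-4t)cos(2t) + K_2e^(-4t)sin(2t), v(t) = -K_1e^(-4t)sin(2t) + 2K_1e^(-4t)cos(2t) + 2K_2e^(-4t)sin(2t) + K_2e^(-4t)cos(2t)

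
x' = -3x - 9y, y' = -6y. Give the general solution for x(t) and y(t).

x(t) = -c_1e^(-3t) - 3c_2e^(-6t), y(t) = -c_2e^(-6t)

Coefficient matrix A = [[-3, -9], [0, -6]].
Characteristic polynomial det(A - λI) = λ^2 + 9λ + 18 = 0.
Eigenvalues λ = -3, -6.
For λ=-3: (A-λI) row 1 is [0, -9], so an eigenvector is (-1, 0).
For λ=-6: (A-λI) row 1 is [3, -9], so an eigenvector is (-3, -1).
General solution: c_1e^(-3t)(-1,0) + c_2e^(-6t)(-3,-1).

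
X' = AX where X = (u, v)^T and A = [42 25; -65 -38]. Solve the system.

u(t) = -2C_1e^(2t)sin(5t) + C_1e^(2t)cos(5t) + C_2e^(2t)sin(5t) + 2C_2e^(2t)cos(5t), v(t) = 3C_1e^(2t)sin(5t) - 2C_1e^(2t)cos(5t) - 2C_2e^(2t)sin(5t) - 3C_2e^(2t)cos(5t)

Coefficient matrix A = [[42, 25], [-65, -38]].
Characteristic polynomial det(A - λI) = λ^2 - 4λ + 29 = 0.
Eigenvalues λ = 2 ± 5i (complex conjugate pair).
For λ=2+5i: an eigenvector is (1,-2) - i(-2,3) = (1 + 2i, -2 - 3i).
A real fundamental pair from Re and Im of e^((2+5i)t)v: X_1 = e^(2t)(cos(5t)·(1,-2) + sin(5t)·(-2,3)), X_2 = e^(2t)(sin(5t)·(1,-2) - cos(5t)·(-2,3)).
General solution: C_1X_1 + C_2X_2.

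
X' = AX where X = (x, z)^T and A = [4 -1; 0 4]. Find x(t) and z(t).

Coefficient matrix A = [[4, -1], [0, 4]].
Characteristic polynomial det(A - λI) = λ^2 - 8λ + 16 = 0.
Single eigenvalue λ = 4 with algebraic multiplicity 2.
Eigenvector v = (-1,0); generalized eigenvector w with (A-λI)w=v is (-1,1).
General solution: e^(4t)[c_1·v + c_2·(t·v + w)].

x(t) = -c_1e^(4t) - c_2te^(4t) - c_2e^(4t), z(t) = c_2e^(4t)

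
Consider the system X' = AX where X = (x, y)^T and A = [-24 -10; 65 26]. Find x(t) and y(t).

Coefficient matrix A = [[-24, -10], [65, 26]].
Characteristic polynomial det(A - λI) = λ^2 - 2λ + 26 = 0.
Eigenvalues λ = 1 ± 5i (complex conjugate pair).
For λ=1+5i: an eigenvector is (-1,2) - i(1,-3) = (-1 - i, 2 + 3i).
A real fundamental pair from Re and Im of e^((1+5i)t)v: X_1 = e^(t)(cos(5t)·(-1,2) + sin(5t)·(1,-3)), X_2 = e^(t)(sin(5t)·(-1,2) - cos(5t)·(1,-3)).
General solution: K_1X_1 + K_2X_2.

x(t) = K_1e^(t)sin(5t) - K_1e^(t)cos(5t) - K_2e^(t)sin(5t) - K_2e^(t)cos(5t), y(t) = -3K_1e^(t)sin(5t) + 2K_1e^(t)cos(5t) + 2K_2e^(t)sin(5t) + 3K_2e^(t)cos(5t)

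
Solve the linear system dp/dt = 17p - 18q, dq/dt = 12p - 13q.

Coefficient matrix A = [[17, -18], [12, -13]].
Characteristic polynomial det(A - λI) = λ^2 - 4λ - 5 = 0.
Eigenvalues λ = -1, 5.
For λ=-1: (A-λI) row 1 is [18, -18], so an eigenvector is (-1, -1).
For λ=5: (A-λI) row 1 is [12, -18], so an eigenvector is (3, 2).
General solution: c_1e^(-t)(-1,-1) + c_2e^(5t)(3,2).

p(t) = -c_1e^(-t) + 3c_2e^(5t), q(t) = -c_1e^(-t) + 2c_2e^(5t)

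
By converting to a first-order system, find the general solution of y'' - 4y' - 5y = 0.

y(t) = C_1e^(-t) + C_2e^(5t)

Let x_1 = y, x_2 = y'. Then x_1' = x_2 and x_2' = 5x_1 + 4x_2.
A = [[0,1],[5,4]]; det(A-λI) = λ^2 - 4λ - 5.
Eigenvalues λ = -1, 5 with eigenvectors (1,-1), (1,5).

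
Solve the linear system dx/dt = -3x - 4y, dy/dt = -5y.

Coefficient matrix A = [[-3, -4], [0, -5]].
Characteristic polynomial det(A - λI) = λ^2 + 8λ + 15 = 0.
Eigenvalues λ = -3, -5.
For λ=-3: (A-λI) row 1 is [0, -4], so an eigenvector is (-1, 0).
For λ=-5: (A-λI) row 1 is [2, -4], so an eigenvector is (2, 1).
General solution: C_1e^(-3t)(-1,0) + C_2e^(-5t)(2,1).

x(t) = -C_1e^(-3t) + 2C_2e^(-5t), y(t) = C_2e^(-5t)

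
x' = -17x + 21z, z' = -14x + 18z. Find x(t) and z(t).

Coefficient matrix A = [[-17, 21], [-14, 18]].
Characteristic polynomial det(A - λI) = λ^2 - λ - 12 = 0.
Eigenvalues λ = -3, 4.
For λ=-3: (A-λI) row 1 is [-14, 21], so an eigenvector is (3, 2).
For λ=4: (A-λI) row 1 is [-21, 21], so an eigenvector is (-1, -1).
General solution: K_1e^(-3t)(3,2) + K_2e^(4t)(-1,-1).

x(t) = 3K_1e^(-3t) - K_2e^(4t), z(t) = 2K_1e^(-3t) - K_2e^(4t)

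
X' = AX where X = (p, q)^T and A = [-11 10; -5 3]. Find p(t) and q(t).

Coefficient matrix A = [[-11, 10], [-5, 3]].
Characteristic polynomial det(A - λI) = λ^2 + 8λ + 17 = 0.
Eigenvalues λ = -4 ± i (complex conjugate pair).
For λ=-4+i: an eigenvector is (3,2) - i(-1,-1) = (3 + i, 2 + i).
A real fundamental pair from Re and Im of e^((-4+i)t)v: X_1 = e^(-4t)(cos(t)·(3,2) + sin(t)·(-1,-1)), X_2 = e^(-4t)(sin(t)·(3,2) - cos(t)·(-1,-1)).
General solution: c_1X_1 + c_2X_2.

p(t) = -c_1e^(-4t)sin(t) + 3c_1e^(-4t)cos(t) + 3c_2e^(-4t)sin(t) + c_2e^(-4t)cos(t), q(t) = -c_1e^(-4t)sin(t) + 2c_1e^(-4t)cos(t) + 2c_2e^(-4t)sin(t) + c_2e^(-4t)cos(t)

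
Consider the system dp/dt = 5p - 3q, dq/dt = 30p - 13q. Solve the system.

p(t) = -K_1e^(-4t)cos(3t) - K_2e^(-4t)sin(3t), q(t) = -K_1e^(-4t)sin(3t) - 3K_1e^(-4t)cos(3t) - 3K_2e^(-4t)sin(3t) + K_2e^(-4t)cos(3t)

Coefficient matrix A = [[5, -3], [30, -13]].
Characteristic polynomial det(A - λI) = λ^2 + 8λ + 25 = 0.
Eigenvalues λ = -4 ± 3i (complex conjugate pair).
For λ=-4+3i: an eigenvector is (-1,-3) - i(0,-1) = (-1, -3 + i).
A real fundamental pair from Re and Im of e^((-4+3i)t)v: X_1 = e^(-4t)(cos(3t)·(-1,-3) + sin(3t)·(0,-1)), X_2 = e^(-4t)(sin(3t)·(-1,-3) - cos(3t)·(0,-1)).
General solution: K_1X_1 + K_2X_2.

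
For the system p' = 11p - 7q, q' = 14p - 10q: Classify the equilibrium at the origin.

saddle

A = [[11,-7],[14,-10]]; det(A-λI) = λ^2 - λ - 12.
λ = 4, -3: opposite signs.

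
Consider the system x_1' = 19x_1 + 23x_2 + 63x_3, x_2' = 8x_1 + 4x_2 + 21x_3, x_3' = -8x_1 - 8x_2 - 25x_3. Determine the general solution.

x_1(t) = -2C_1e^(-t) + 5C_2e^(3t) + C_3e^(-4t), x_2(t) = -C_1e^(-t) + 2C_2e^(3t) - C_3e^(-4t), x_3(t) = C_1e^(-t) - 2C_2e^(3t)

Coefficient matrix A = [[19, 23, 63], [8, 4, 21], [-8, -8, -25]].
det(A - λI) = 0 gives eigenvalues λ = -1, 3, -4.
For λ=-1: eigenvector (-2,-1,1).
For λ=3: eigenvector (5,2,-2).
For λ=-4: eigenvector (1,-1,0).
General solution: C_1e^(-t)(-2,-1,1) + C_2e^(3t)(5,2,-2) + C_3e^(-4t)(1,-1,0).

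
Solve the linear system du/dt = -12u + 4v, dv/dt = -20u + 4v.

u(t) = -c_1e^(-4t)sin(4t) + c_2e^(-4t)cos(4t), v(t) = -2c_1e^(-4t)sin(4t) - c_1e^(-4t)cos(4t) - c_2e^(-4t)sin(4t) + 2c_2e^(-4t)cos(4t)

Coefficient matrix A = [[-12, 4], [-20, 4]].
Characteristic polynomial det(A - λI) = λ^2 + 8λ + 32 = 0.
Eigenvalues λ = -4 ± 4i (complex conjugate pair).
For λ=-4+4i: an eigenvector is (0,-1) - i(-1,-2) = (0 + i, -1 + 2i).
A real fundamental pair from Re and Im of e^((-4+4i)t)v: X_1 = e^(-4t)(cos(4t)·(0,-1) + sin(4t)·(-1,-2)), X_2 = e^(-4t)(sin(4t)·(0,-1) - cos(4t)·(-1,-2)).
General solution: c_1X_1 + c_2X_2.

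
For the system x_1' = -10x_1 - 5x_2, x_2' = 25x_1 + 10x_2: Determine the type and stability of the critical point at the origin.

center

A = [[-10,-5],[25,10]]; det(A-λI) = λ^2 + 25.
λ = 0 ± 5i: zero real part.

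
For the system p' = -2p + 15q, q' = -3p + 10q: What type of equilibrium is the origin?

A = [[-2,15],[-3,10]]; det(A-λI) = λ^2 - 8λ + 25.
λ = 4 ± 3i: positive real part.

unstable spiral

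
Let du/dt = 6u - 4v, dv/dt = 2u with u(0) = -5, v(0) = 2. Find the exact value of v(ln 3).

-486

A = [[6,-4],[2,0]]; eigenvalues λ = 2, 4.
Eigenvectors: (1,1) for λ=2, (2,1) for λ=4.
From the initial condition, c_1 = 9, c_2 = -7.
v(ln 3) = (9)(3^2)(1) + (-7)(3^4)(1) = -486.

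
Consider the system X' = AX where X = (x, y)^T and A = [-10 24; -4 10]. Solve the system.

x(t) = 3c_1e^(-2t) + 2c_2e^(2t), y(t) = c_1e^(-2t) + c_2e^(2t)

Coefficient matrix A = [[-10, 24], [-4, 10]].
Characteristic polynomial det(A - λI) = λ^2 - 4 = 0.
Eigenvalues λ = -2, 2.
For λ=-2: (A-λI) row 1 is [-8, 24], so an eigenvector is (3, 1).
For λ=2: (A-λI) row 1 is [-12, 24], so an eigenvector is (2, 1).
General solution: c_1e^(-2t)(3,1) + c_2e^(2t)(2,1).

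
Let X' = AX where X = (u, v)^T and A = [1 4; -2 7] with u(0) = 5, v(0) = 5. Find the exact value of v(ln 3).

A = [[1,4],[-2,7]]; eigenvalues λ = 5, 3.
Eigenvectors: (-1,-1) for λ=5, (-2,-1) for λ=3.
From the initial condition, c_1 = -5, c_2 = 0.
v(ln 3) = (-5)(3^5)(-1) + (0)(3^3)(-1) = 1215.

1215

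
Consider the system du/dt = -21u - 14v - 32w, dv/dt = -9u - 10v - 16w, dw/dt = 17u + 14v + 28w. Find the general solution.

u(t) = 4K_1e^(-4t) + K_2e^(-3t) + 2K_3e^(4t), v(t) = 2K_1e^(-4t) + K_2e^(-3t) + K_3e^(4t), w(t) = -3K_1e^(-4t) - K_2e^(-3t) - 2K_3e^(4t)

Coefficient matrix A = [[-21, -14, -32], [-9, -10, -16], [17, 14, 28]].
det(A - λI) = 0 gives eigenvalues λ = -4, -3, 4.
For λ=-4: eigenvector (4,2,-3).
For λ=-3: eigenvector (1,1,-1).
For λ=4: eigenvector (2,1,-2).
General solution: K_1e^(-4t)(4,2,-3) + K_2e^(-3t)(1,1,-1) + K_3e^(4t)(2,1,-2).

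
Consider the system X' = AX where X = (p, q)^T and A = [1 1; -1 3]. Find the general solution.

Coefficient matrix A = [[1, 1], [-1, 3]].
Characteristic polynomial det(A - λI) = λ^2 - 4λ + 4 = 0.
Single eigenvalue λ = 2 with algebraic multiplicity 2.
Eigenvector v = (1,1); generalized eigenvector w with (A-λI)w=v is (-3,-2).
General solution: e^(2t)[C_1·v + C_2·(t·v + w)].

p(t) = C_1e^(2t) + C_2te^(2t) - 3C_2e^(2t), q(t) = C_1e^(2t) + C_2te^(2t) - 2C_2e^(2t)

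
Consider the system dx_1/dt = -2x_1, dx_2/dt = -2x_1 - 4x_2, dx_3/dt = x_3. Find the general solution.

x_1(t) = C_1e^(-2t), x_2(t) = -C_1e^(-2t) + C_3e^(-4t), x_3(t) = C_2e^(t)

Coefficient matrix A = [[-2, 0, 0], [-2, -4, 0], [0, 0, 1]].
det(A - λI) = 0 gives eigenvalues λ = -2, 1, -4.
For λ=-2: eigenvector (1,-1,0).
For λ=1: eigenvector (0,0,1).
For λ=-4: eigenvector (0,1,0).
General solution: C_1e^(-2t)(1,-1,0) + C_2e^(t)(0,0,1) + C_3e^(-4t)(0,1,0).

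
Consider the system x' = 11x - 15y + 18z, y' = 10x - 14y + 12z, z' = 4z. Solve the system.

Coefficient matrix A = [[11, -15, 18], [10, -14, 12], [0, 0, 4]].
det(A - λI) = 0 gives eigenvalues λ = 1, -4, 4.
For λ=1: eigenvector (3,2,0).
For λ=-4: eigenvector (1,1,0).
For λ=4: eigenvector (6,4,1).
General solution: K_1e^(t)(3,2,0) + K_2e^(-4t)(1,1,0) + K_3e^(4t)(6,4,1).

x(t) = 3K_1e^(t) + K_2e^(-4t) + 6K_3e^(4t), y(t) = 2K_1e^(t) + K_2e^(-4t) + 4K_3e^(4t), z(t) = K_3e^(4t)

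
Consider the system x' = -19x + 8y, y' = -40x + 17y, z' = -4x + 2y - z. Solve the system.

Coefficient matrix A = [[-19, 8, 0], [-40, 17, 0], [-4, 2, -1]].
det(A - λI) = 0 gives eigenvalues λ = -3, -1, 1.
For λ=-3: eigenvector (1,2,0).
For λ=-1: eigenvector (0,0,1).
For λ=1: eigenvector (2,5,1).
General solution: C_1e^(-3t)(1,2,0) + C_2e^(-t)(0,0,1) + C_3e^(t)(2,5,1).

x(t) = C_1e^(-3t) + 2C_3e^(t), y(t) = 2C_1e^(-3t) + 5C_3e^(t), z(t) = C_2e^(-t) + C_3e^(t)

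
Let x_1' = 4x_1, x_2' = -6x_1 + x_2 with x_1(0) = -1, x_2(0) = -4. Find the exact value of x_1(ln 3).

A = [[4,0],[-6,1]]; eigenvalues λ = 4, 1.
Eigenvectors: (1,-2) for λ=4, (0,-1) for λ=1.
From the initial condition, c_1 = -1, c_2 = 6.
x_1(ln 3) = (-1)(3^4)(1) + (6)(3^1)(0) = -81.

-81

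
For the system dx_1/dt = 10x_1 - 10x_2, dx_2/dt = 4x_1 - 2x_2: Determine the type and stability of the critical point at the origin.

A = [[10,-10],[4,-2]]; det(A-λI) = λ^2 - 8λ + 20.
λ = 4 ± 2i: positive real part.

unstable spiral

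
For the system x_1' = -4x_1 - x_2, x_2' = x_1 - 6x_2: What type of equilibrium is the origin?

stable improper node

A = [[-4,-1],[1,-6]]; det(A-λI) = λ^2 + 10λ + 25.
repeated λ = -5 with a single eigenvector.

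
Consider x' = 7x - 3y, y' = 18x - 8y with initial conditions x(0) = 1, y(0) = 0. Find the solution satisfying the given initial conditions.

x(t) = 3e^(t) - 2e^(-2t), y(t) = 6e^(t) - 6e^(-2t)

Coefficient matrix A = [[7, -3], [18, -8]].
Characteristic polynomial det(A - λI) = λ^2 + λ - 2 = 0.
Eigenvalues λ = -2, 1.
For λ=-2: (A-λI) row 1 is [9, -3], so an eigenvector is (1, 3).
For λ=1: (A-λI) row 1 is [6, -3], so an eigenvector is (-1, -2).
General solution: K_1e^(-2t)(1,3) + K_2e^(t)(-1,-2).
Applying x(0)=1, y(0)=0 gives K_1=-2, K_2=-3.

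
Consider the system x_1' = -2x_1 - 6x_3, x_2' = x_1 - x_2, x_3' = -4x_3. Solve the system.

x_1(t) = C_2e^(-2t) + 3C_3e^(-4t), x_2(t) = C_1e^(-t) - C_2e^(-2t) - C_3e^(-4t), x_3(t) = C_3e^(-4t)

Coefficient matrix A = [[-2, 0, -6], [1, -1, 0], [0, 0, -4]].
det(A - λI) = 0 gives eigenvalues λ = -1, -2, -4.
For λ=-1: eigenvector (0,1,0).
For λ=-2: eigenvector (1,-1,0).
For λ=-4: eigenvector (3,-1,1).
General solution: C_1e^(-t)(0,1,0) + C_2e^(-2t)(1,-1,0) + C_3e^(-4t)(3,-1,1).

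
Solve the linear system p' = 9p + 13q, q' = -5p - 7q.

p(t) = -2C_1e^(t)sin(t) + 3C_1e^(t)cos(t) + 3C_2e^(t)sin(t) + 2C_2e^(t)cos(t), q(t) = C_1e^(t)sin(t) - 2C_1e^(t)cos(t) - 2C_2e^(t)sin(t) - C_2e^(t)cos(t)

Coefficient matrix A = [[9, 13], [-5, -7]].
Characteristic polynomial det(A - λI) = λ^2 - 2λ + 2 = 0.
Eigenvalues λ = 1 ± i (complex conjugate pair).
For λ=1+i: an eigenvector is (3,-2) - i(-2,1) = (3 + 2i, -2 - i).
A real fundamental pair from Re and Im of e^((1+i)t)v: X_1 = e^(t)(cos(t)·(3,-2) + sin(t)·(-2,1)), X_2 = e^(t)(sin(t)·(3,-2) - cos(t)·(-2,1)).
General solution: C_1X_1 + C_2X_2.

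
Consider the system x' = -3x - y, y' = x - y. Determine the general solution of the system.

x(t) = -C_1e^(-2t) - C_2te^(-2t) + 2C_2e^(-2t), y(t) = C_1e^(-2t) + C_2te^(-2t) - C_2e^(-2t)

Coefficient matrix A = [[-3, -1], [1, -1]].
Characteristic polynomial det(A - λI) = λ^2 + 4λ + 4 = 0.
Single eigenvalue λ = -2 with algebraic multiplicity 2.
Eigenvector v = (-1,1); generalized eigenvector w with (A-λI)w=v is (2,-1).
General solution: e^(-2t)[C_1·v + C_2·(t·v + w)].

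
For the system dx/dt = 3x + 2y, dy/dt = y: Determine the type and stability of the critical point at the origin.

A = [[3,2],[0,1]]; det(A-λI) = λ^2 - 4λ + 3.
λ = 3, 1: both positive.

unstable node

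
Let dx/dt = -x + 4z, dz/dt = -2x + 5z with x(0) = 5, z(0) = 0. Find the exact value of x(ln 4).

-280

A = [[-1,4],[-2,5]]; eigenvalues λ = 3, 1.
Eigenvectors: (1,1) for λ=3, (2,1) for λ=1.
From the initial condition, c_1 = -5, c_2 = 5.
x(ln 4) = (-5)(4^3)(1) + (5)(4^1)(2) = -280.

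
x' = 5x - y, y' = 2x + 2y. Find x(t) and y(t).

Coefficient matrix A = [[5, -1], [2, 2]].
Characteristic polynomial det(A - λI) = λ^2 - 7λ + 12 = 0.
Eigenvalues λ = 4, 3.
For λ=4: (A-λI) row 1 is [1, -1], so an eigenvector is (1, 1).
For λ=3: (A-λI) row 1 is [2, -1], so an eigenvector is (-1, -2).
General solution: C_1e^(4t)(1,1) + C_2e^(3t)(-1,-2).

x(t) = C_1e^(4t) - C_2e^(3t), y(t) = C_1e^(4t) - 2C_2e^(3t)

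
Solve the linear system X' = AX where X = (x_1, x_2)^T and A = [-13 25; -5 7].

Coefficient matrix A = [[-13, 25], [-5, 7]].
Characteristic polynomial det(A - λI) = λ^2 + 6λ + 34 = 0.
Eigenvalues λ = -3 ± 5i (complex conjugate pair).
For λ=-3+5i: an eigenvector is (-2,-1) - i(-1,0) = (-2 + i, -1).
A real fundamental pair from Re and Im of e^((-3+5i)t)v: X_1 = e^(-3t)(cos(5t)·(-2,-1) + sin(5t)·(-1,0)), X_2 = e^(-3t)(sin(5t)·(-2,-1) - cos(5t)·(-1,0)).
General solution: K_1X_1 + K_2X_2.

x_1(t) = -K_1e^(-3t)sin(5t) - 2K_1e^(-3t)cos(5t) - 2K_2e^(-3t)sin(5t) + K_2e^(-3t)cos(5t), x_2(t) = -K_1e^(-3t)cos(5t) - K_2e^(-3t)sin(5t)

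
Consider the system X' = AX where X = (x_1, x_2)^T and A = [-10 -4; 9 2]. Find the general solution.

x_1(t) = -2c_1e^(-4t) - 2c_2te^(-4t) - c_2e^(-4t), x_2(t) = 3c_1e^(-4t) + 3c_2te^(-4t) + 2c_2e^(-4t)

Coefficient matrix A = [[-10, -4], [9, 2]].
Characteristic polynomial det(A - λI) = λ^2 + 8λ + 16 = 0.
Single eigenvalue λ = -4 with algebraic multiplicity 2.
Eigenvector v = (-2,3); generalized eigenvector w with (A-λI)w=v is (-1,2).
General solution: e^(-4t)[c_1·v + c_2·(t·v + w)].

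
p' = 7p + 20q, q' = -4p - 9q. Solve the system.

Coefficient matrix A = [[7, 20], [-4, -9]].
Characteristic polynomial det(A - λI) = λ^2 + 2λ + 17 = 0.
Eigenvalues λ = -1 ± 4i (complex conjugate pair).
For λ=-1+4i: an eigenvector is (-1,0) - i(-2,1) = (-1 + 2i, 0 - i).
A real fundamental pair from Re and Im of e^((-1+4i)t)v: X_1 = e^(-t)(cos(4t)·(-1,0) + sin(4t)·(-2,1)), X_2 = e^(-t)(sin(4t)·(-1,0) - cos(4t)·(-2,1)).
General solution: K_1X_1 + K_2X_2.

p(t) = -2K_1e^(-t)sin(4t) - K_1e^(-t)cos(4t) - K_2e^(-t)sin(4t) + 2K_2e^(-t)cos(4t), q(t) = K_1e^(-t)sin(4t) - K_2e^(-t)cos(4t)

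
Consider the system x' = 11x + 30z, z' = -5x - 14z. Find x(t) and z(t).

x(t) = -2C_1e^(-4t) + 3C_2e^(t), z(t) = C_1e^(-4t) - C_2e^(t)

Coefficient matrix A = [[11, 30], [-5, -14]].
Characteristic polynomial det(A - λI) = λ^2 + 3λ - 4 = 0.
Eigenvalues λ = -4, 1.
For λ=-4: (A-λI) row 1 is [15, 30], so an eigenvector is (-2, 1).
For λ=1: (A-λI) row 1 is [10, 30], so an eigenvector is (3, -1).
General solution: C_1e^(-4t)(-2,1) + C_2e^(t)(3,-1).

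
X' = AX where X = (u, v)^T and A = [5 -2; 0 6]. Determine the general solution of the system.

Coefficient matrix A = [[5, -2], [0, 6]].
Characteristic polynomial det(A - λI) = λ^2 - 11λ + 30 = 0.
Eigenvalues λ = 6, 5.
For λ=6: (A-λI) row 1 is [-1, -2], so an eigenvector is (-2, 1).
For λ=5: (A-λI) row 1 is [0, -2], so an eigenvector is (-1, 0).
General solution: K_1e^(6t)(-2,1) + K_2e^(5t)(-1,0).

u(t) = -2K_1e^(6t) - K_2e^(5t), v(t) = K_1e^(6t)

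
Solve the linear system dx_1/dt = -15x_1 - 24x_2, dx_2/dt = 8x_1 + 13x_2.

Coefficient matrix A = [[-15, -24], [8, 13]].
Characteristic polynomial det(A - λI) = λ^2 + 2λ - 3 = 0.
Eigenvalues λ = 1, -3.
For λ=1: (A-λI) row 1 is [-16, -24], so an eigenvector is (-3, 2).
For λ=-3: (A-λI) row 1 is [-12, -24], so an eigenvector is (2, -1).
General solution: C_1e^(t)(-3,2) + C_2e^(-3t)(2,-1).

x_1(t) = -3C_1e^(t) + 2C_2e^(-3t), x_2(t) = 2C_1e^(t) - C_2e^(-3t)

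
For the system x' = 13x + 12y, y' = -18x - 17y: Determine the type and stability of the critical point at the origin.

saddle

A = [[13,12],[-18,-17]]; det(A-λI) = λ^2 + 4λ - 5.
λ = -5, 1: opposite signs.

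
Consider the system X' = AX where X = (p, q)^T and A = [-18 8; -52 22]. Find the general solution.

Coefficient matrix A = [[-18, 8], [-52, 22]].
Characteristic polynomial det(A - λI) = λ^2 - 4λ + 20 = 0.
Eigenvalues λ = 2 ± 4i (complex conjugate pair).
For λ=2+4i: an eigenvector is (1,3) - i(1,2) = (1 - i, 3 - 2i).
A real fundamental pair from Re and Im of e^((2+4i)t)v: X_1 = e^(2t)(cos(4t)·(1,3) + sin(4t)·(1,2)), X_2 = e^(2t)(sin(4t)·(1,3) - cos(4t)·(1,2)).
General solution: K_1X_1 + K_2X_2.

p(t) = K_1e^(2t)sin(4t) + K_1e^(2t)cos(4t) + K_2e^(2t)sin(4t) - K_2e^(2t)cos(4t), q(t) = 2K_1e^(2t)sin(4t) + 3K_1e^(2t)cos(4t) + 3K_2e^(2t)sin(4t) - 2K_2e^(2t)cos(4t)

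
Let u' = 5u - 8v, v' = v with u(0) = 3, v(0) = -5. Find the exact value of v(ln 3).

A = [[5,-8],[0,1]]; eigenvalues λ = 1, 5.
Eigenvectors: (2,1) for λ=1, (1,0) for λ=5.
From the initial condition, c_1 = -5, c_2 = 13.
v(ln 3) = (-5)(3^1)(1) + (13)(3^5)(0) = -15.

-15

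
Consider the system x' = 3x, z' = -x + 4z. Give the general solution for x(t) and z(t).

x(t) = -c_2e^(3t), z(t) = c_1e^(4t) - c_2e^(3t)

Coefficient matrix A = [[3, 0], [-1, 4]].
Characteristic polynomial det(A - λI) = λ^2 - 7λ + 12 = 0.
Eigenvalues λ = 4, 3.
For λ=4: (A-λI) row 1 is [-1, 0], so an eigenvector is (0, 1).
For λ=3: (A-λI) row 2 is [-1, 1], so an eigenvector is (-1, -1).
General solution: c_1e^(4t)(0,1) + c_2e^(3t)(-1,-1).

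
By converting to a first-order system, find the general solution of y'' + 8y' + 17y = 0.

y(t) = c_1e^(-4t)cos(t) + c_2e^(-4t)sin(t)

Let x_1 = y, x_2 = y'. Then x_1' = x_2 and x_2' = -17x_1 - 8x_2.
A = [[0,1],[-17,-8]]; det(A-λI) = λ^2 + 8λ + 17.
Eigenvalues λ = -4 ± i.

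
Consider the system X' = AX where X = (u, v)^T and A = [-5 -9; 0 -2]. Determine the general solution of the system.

u(t) = -3C_1e^(-2t) + C_2e^(-5t), v(t) = C_1e^(-2t)

Coefficient matrix A = [[-5, -9], [0, -2]].
Characteristic polynomial det(A - λI) = λ^2 + 7λ + 10 = 0.
Eigenvalues λ = -2, -5.
For λ=-2: (A-λI) row 1 is [-3, -9], so an eigenvector is (-3, 1).
For λ=-5: (A-λI) row 1 is [0, -9], so an eigenvector is (1, 0).
General solution: C_1e^(-2t)(-3,1) + C_2e^(-5t)(1,0).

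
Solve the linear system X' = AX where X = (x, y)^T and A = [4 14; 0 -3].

x(t) = -C_1e^(4t) - 2C_2e^(-3t), y(t) = C_2e^(-3t)

Coefficient matrix A = [[4, 14], [0, -3]].
Characteristic polynomial det(A - λI) = λ^2 - λ - 12 = 0.
Eigenvalues λ = 4, -3.
For λ=4: (A-λI) row 1 is [0, 14], so an eigenvector is (-1, 0).
For λ=-3: (A-λI) row 1 is [7, 14], so an eigenvector is (-2, 1).
General solution: C_1e^(4t)(-1,0) + C_2e^(-3t)(-2,1).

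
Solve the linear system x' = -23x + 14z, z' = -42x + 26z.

x(t) = -c_1e^(5t) - 2c_2e^(-2t), z(t) = -2c_1e^(5t) - 3c_2e^(-2t)

Coefficient matrix A = [[-23, 14], [-42, 26]].
Characteristic polynomial det(A - λI) = λ^2 - 3λ - 10 = 0.
Eigenvalues λ = 5, -2.
For λ=5: (A-λI) row 1 is [-28, 14], so an eigenvector is (-1, -2).
For λ=-2: (A-λI) row 1 is [-21, 14], so an eigenvector is (-2, -3).
General solution: c_1e^(5t)(-1,-2) + c_2e^(-2t)(-2,-3).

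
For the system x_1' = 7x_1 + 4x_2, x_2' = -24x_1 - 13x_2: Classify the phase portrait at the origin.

A = [[7,4],[-24,-13]]; det(A-λI) = λ^2 + 6λ + 5.
λ = -1, -5: both negative.

stable node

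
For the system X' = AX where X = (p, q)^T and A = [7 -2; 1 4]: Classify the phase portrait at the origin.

unstable node

A = [[7,-2],[1,4]]; det(A-λI) = λ^2 - 11λ + 30.
λ = 5, 6: both positive.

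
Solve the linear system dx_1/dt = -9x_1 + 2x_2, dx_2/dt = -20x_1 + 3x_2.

Coefficient matrix A = [[-9, 2], [-20, 3]].
Characteristic polynomial det(A - λI) = λ^2 + 6λ + 13 = 0.
Eigenvalues λ = -3 ± 2i (complex conjugate pair).
For λ=-3+2i: an eigenvector is (0,-1) - i(-1,-3) = (0 + i, -1 + 3i).
A real fundamental pair from Re and Im of e^((-3+2i)t)v: X_1 = e^(-3t)(cos(2t)·(0,-1) + sin(2t)·(-1,-3)), X_2 = e^(-3t)(sin(2t)·(0,-1) - cos(2t)·(-1,-3)).
General solution: K_1X_1 + K_2X_2.

x_1(t) = -K_1e^(-3t)sin(2t) + K_2e^(-3t)cos(2t), x_2(t) = -3K_1e^(-3t)sin(2t) - K_1e^(-3t)cos(2t) - K_2e^(-3t)sin(2t) + 3K_2e^(-3t)cos(2t)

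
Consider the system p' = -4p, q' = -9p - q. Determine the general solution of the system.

p(t) = -C_2e^(-4t), q(t) = -C_1e^(-t) - 3C_2e^(-4t)

Coefficient matrix A = [[-4, 0], [-9, -1]].
Characteristic polynomial det(A - λI) = λ^2 + 5λ + 4 = 0.
Eigenvalues λ = -1, -4.
For λ=-1: (A-λI) row 1 is [-3, 0], so an eigenvector is (0, -1).
For λ=-4: (A-λI) row 2 is [-9, 3], so an eigenvector is (-1, -3).
General solution: C_1e^(-t)(0,-1) + C_2e^(-4t)(-1,-3).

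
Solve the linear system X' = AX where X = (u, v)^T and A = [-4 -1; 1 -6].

u(t) = K_1e^(-5t) + K_2te^(-5t) + 2K_2e^(-5t), v(t) = K_1e^(-5t) + K_2te^(-5t) + K_2e^(-5t)

Coefficient matrix A = [[-4, -1], [1, -6]].
Characteristic polynomial det(A - λI) = λ^2 + 10λ + 25 = 0.
Single eigenvalue λ = -5 with algebraic multiplicity 2.
Eigenvector v = (1,1); generalized eigenvector w with (A-λI)w=v is (2,1).
General solution: e^(-5t)[K_1·v + K_2·(t·v + w)].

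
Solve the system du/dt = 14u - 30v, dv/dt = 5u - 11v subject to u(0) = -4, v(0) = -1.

u(t) = -6e^(4t) + 2e^(-t), v(t) = -2e^(4t) + e^(-t)

Coefficient matrix A = [[14, -30], [5, -11]].
Characteristic polynomial det(A - λI) = λ^2 - 3λ - 4 = 0.
Eigenvalues λ = -1, 4.
For λ=-1: (A-λI) row 1 is [15, -30], so an eigenvector is (-2, -1).
For λ=4: (A-λI) row 1 is [10, -30], so an eigenvector is (-3, -1).
General solution: C_1e^(-t)(-2,-1) + C_2e^(4t)(-3,-1).
Applying u(0)=-4, v(0)=-1 gives C_1=-1, C_2=2.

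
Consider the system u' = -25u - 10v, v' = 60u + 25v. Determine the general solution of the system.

u(t) = K_1e^(5t) - K_2e^(-5t), v(t) = -3K_1e^(5t) + 2K_2e^(-5t)

Coefficient matrix A = [[-25, -10], [60, 25]].
Characteristic polynomial det(A - λI) = λ^2 - 25 = 0.
Eigenvalues λ = 5, -5.
For λ=5: (A-λI) row 1 is [-30, -10], so an eigenvector is (1, -3).
For λ=-5: (A-λI) row 1 is [-20, -10], so an eigenvector is (-1, 2).
General solution: K_1e^(5t)(1,-3) + K_2e^(-5t)(-1,2).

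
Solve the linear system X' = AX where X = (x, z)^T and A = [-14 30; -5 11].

Coefficient matrix A = [[-14, 30], [-5, 11]].
Characteristic polynomial det(A - λI) = λ^2 + 3λ - 4 = 0.
Eigenvalues λ = -4, 1.
For λ=-4: (A-λI) row 1 is [-10, 30], so an eigenvector is (-3, -1).
For λ=1: (A-λI) row 1 is [-15, 30], so an eigenvector is (-2, -1).
General solution: c_1e^(-4t)(-3,-1) + c_2e^(t)(-2,-1).

x(t) = -3c_1e^(-4t) - 2c_2e^(t), z(t) = -c_1e^(-4t) - c_2e^(t)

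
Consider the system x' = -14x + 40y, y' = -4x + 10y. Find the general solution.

x(t) = 3c_1e^(-2t)sin(4t) - c_1e^(-2t)cos(4t) - c_2e^(-2t)sin(4t) - 3c_2e^(-2t)cos(4t), y(t) = c_1e^(-2t)sin(4t) - c_2e^(-2t)cos(4t)

Coefficient matrix A = [[-14, 40], [-4, 10]].
Characteristic polynomial det(A - λI) = λ^2 + 4λ + 20 = 0.
Eigenvalues λ = -2 ± 4i (complex conjugate pair).
For λ=-2+4i: an eigenvector is (-1,0) - i(3,1) = (-1 - 3i, 0 - i).
A real fundamental pair from Re and Im of e^((-2+4i)t)v: X_1 = e^(-2t)(cos(4t)·(-1,0) + sin(4t)·(3,1)), X_2 = e^(-2t)(sin(4t)·(-1,0) - cos(4t)·(3,1)).
General solution: c_1X_1 + c_2X_2.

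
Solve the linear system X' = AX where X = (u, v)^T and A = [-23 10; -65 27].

Coefficient matrix A = [[-23, 10], [-65, 27]].
Characteristic polynomial det(A - λI) = λ^2 - 4λ + 29 = 0.
Eigenvalues λ = 2 ± 5i (complex conjugate pair).
For λ=2+5i: an eigenvector is (1,3) - i(1,2) = (1 - i, 3 - 2i).
A real fundamental pair from Re and Im of e^((2+5i)t)v: X_1 = e^(2t)(cos(5t)·(1,3) + sin(5t)·(1,2)), X_2 = e^(2t)(sin(5t)·(1,3) - cos(5t)·(1,2)).
General solution: C_1X_1 + C_2X_2.

u(t) = C_1e^(2t)sin(5t) + C_1e^(2t)cos(5t) + C_2e^(2t)sin(5t) - C_2e^(2t)cos(5t), v(t) = 2C_1e^(2t)sin(5t) + 3C_1e^(2t)cos(5t) + 3C_2e^(2t)sin(5t) - 2C_2e^(2t)cos(5t)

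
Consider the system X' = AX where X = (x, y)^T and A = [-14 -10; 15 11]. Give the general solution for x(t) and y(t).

x(t) = 2c_1e^(t) - c_2e^(-4t), y(t) = -3c_1e^(t) + c_2e^(-4t)

Coefficient matrix A = [[-14, -10], [15, 11]].
Characteristic polynomial det(A - λI) = λ^2 + 3λ - 4 = 0.
Eigenvalues λ = 1, -4.
For λ=1: (A-λI) row 1 is [-15, -10], so an eigenvector is (2, -3).
For λ=-4: (A-λI) row 1 is [-10, -10], so an eigenvector is (-1, 1).
General solution: c_1e^(t)(2,-3) + c_2e^(-4t)(-1,1).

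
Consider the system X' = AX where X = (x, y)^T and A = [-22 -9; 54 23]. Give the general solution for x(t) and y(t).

Coefficient matrix A = [[-22, -9], [54, 23]].
Characteristic polynomial det(A - λI) = λ^2 - λ - 20 = 0.
Eigenvalues λ = -4, 5.
For λ=-4: (A-λI) row 1 is [-18, -9], so an eigenvector is (1, -2).
For λ=5: (A-λI) row 1 is [-27, -9], so an eigenvector is (-1, 3).
General solution: C_1e^(-4t)(1,-2) + C_2e^(5t)(-1,3).

x(t) = C_1e^(-4t) - C_2e^(5t), y(t) = -2C_1e^(-4t) + 3C_2e^(5t)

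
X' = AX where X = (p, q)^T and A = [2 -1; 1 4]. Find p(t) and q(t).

Coefficient matrix A = [[2, -1], [1, 4]].
Characteristic polynomial det(A - λI) = λ^2 - 6λ + 9 = 0.
Single eigenvalue λ = 3 with algebraic multiplicity 2.
Eigenvector v = (-1,1); generalized eigenvector w with (A-λI)w=v is (0,1).
General solution: e^(3t)[K_1·v + K_2·(t·v + w)].

p(t) = -K_1e^(3t) - K_2te^(3t), q(t) = K_1e^(3t) + K_2te^(3t) + K_2e^(3t)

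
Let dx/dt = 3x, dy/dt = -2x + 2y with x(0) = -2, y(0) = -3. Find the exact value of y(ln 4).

144

A = [[3,0],[-2,2]]; eigenvalues λ = 2, 3.
Eigenvectors: (0,-1) for λ=2, (-1,2) for λ=3.
From the initial condition, c_1 = 7, c_2 = 2.
y(ln 4) = (7)(4^2)(-1) + (2)(4^3)(2) = 144.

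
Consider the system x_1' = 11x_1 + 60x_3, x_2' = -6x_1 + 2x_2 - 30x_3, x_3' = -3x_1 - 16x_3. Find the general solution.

Coefficient matrix A = [[11, 0, 60], [-6, 2, -30], [-3, 0, -16]].
det(A - λI) = 0 gives eigenvalues λ = -1, 2, -4.
For λ=-1: eigenvector (5,0,-1).
For λ=2: eigenvector (0,1,0).
For λ=-4: eigenvector (-4,1,1).
General solution: C_1e^(-t)(5,0,-1) + C_2e^(2t)(0,1,0) + C_3e^(-4t)(-4,1,1).

x_1(t) = 5C_1e^(-t) - 4C_3e^(-4t), x_2(t) = C_2e^(2t) + C_3e^(-4t), x_3(t) = -C_1e^(-t) + C_3e^(-4t)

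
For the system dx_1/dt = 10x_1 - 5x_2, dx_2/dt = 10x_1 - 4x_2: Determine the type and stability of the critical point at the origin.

A = [[10,-5],[10,-4]]; det(A-λI) = λ^2 - 6λ + 10.
λ = 3 ± i: positive real part.

unstable spiral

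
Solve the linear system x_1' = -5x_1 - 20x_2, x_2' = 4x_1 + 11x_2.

x_1(t) = -c_1e^(3t)sin(4t) - 2c_1e^(3t)cos(4t) - 2c_2e^(3t)sin(4t) + c_2e^(3t)cos(4t), x_2(t) = c_1e^(3t)cos(4t) + c_2e^(3t)sin(4t)

Coefficient matrix A = [[-5, -20], [4, 11]].
Characteristic polynomial det(A - λI) = λ^2 - 6λ + 25 = 0.
Eigenvalues λ = 3 ± 4i (complex conjugate pair).
For λ=3+4i: an eigenvector is (-2,1) - i(-1,0) = (-2 + i, 1).
A real fundamental pair from Re and Im of e^((3+4i)t)v: X_1 = e^(3t)(cos(4t)·(-2,1) + sin(4t)·(-1,0)), X_2 = e^(3t)(sin(4t)·(-2,1) - cos(4t)·(-1,0)).
General solution: c_1X_1 + c_2X_2.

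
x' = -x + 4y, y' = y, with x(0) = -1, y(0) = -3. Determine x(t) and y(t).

x(t) = -6e^(t) + 5e^(-t), y(t) = -3e^(t)

Coefficient matrix A = [[-1, 4], [0, 1]].
Characteristic polynomial det(A - λI) = λ^2 - 1 = 0.
Eigenvalues λ = 1, -1.
For λ=1: (A-λI) row 1 is [-2, 4], so an eigenvector is (-2, -1).
For λ=-1: (A-λI) row 1 is [0, 4], so an eigenvector is (1, 0).
General solution: K_1e^(t)(-2,-1) + K_2e^(-t)(1,0).
Applying x(0)=-1, y(0)=-3 gives K_1=3, K_2=5.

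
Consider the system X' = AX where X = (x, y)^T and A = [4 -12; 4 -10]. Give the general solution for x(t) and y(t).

x(t) = 2c_1e^(-2t) - 3c_2e^(-4t), y(t) = c_1e^(-2t) - 2c_2e^(-4t)

Coefficient matrix A = [[4, -12], [4, -10]].
Characteristic polynomial det(A - λI) = λ^2 + 6λ + 8 = 0.
Eigenvalues λ = -2, -4.
For λ=-2: (A-λI) row 1 is [6, -12], so an eigenvector is (2, 1).
For λ=-4: (A-λI) row 1 is [8, -12], so an eigenvector is (-3, -2).
General solution: c_1e^(-2t)(2,1) + c_2e^(-4t)(-3,-2).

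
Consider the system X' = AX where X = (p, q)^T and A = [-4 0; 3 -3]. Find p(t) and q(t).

Coefficient matrix A = [[-4, 0], [3, -3]].
Characteristic polynomial det(A - λI) = λ^2 + 7λ + 12 = 0.
Eigenvalues λ = -4, -3.
For λ=-4: (A-λI) row 2 is [3, 1], so an eigenvector is (1, -3).
For λ=-3: (A-λI) row 1 is [-1, 0], so an eigenvector is (0, -1).
General solution: C_1e^(-4t)(1,-3) + C_2e^(-3t)(0,-1).

p(t) = C_1e^(-4t), q(t) = -3C_1e^(-4t) - C_2e^(-3t)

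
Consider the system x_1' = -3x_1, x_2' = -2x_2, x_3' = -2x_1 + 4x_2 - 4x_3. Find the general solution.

x_1(t) = K_1e^(-3t), x_2(t) = K_2e^(-2t), x_3(t) = -2K_1e^(-3t) + 2K_2e^(-2t) + K_3e^(-4t)

Coefficient matrix A = [[-3, 0, 0], [0, -2, 0], [-2, 4, -4]].
det(A - λI) = 0 gives eigenvalues λ = -3, -2, -4.
For λ=-3: eigenvector (1,0,-2).
For λ=-2: eigenvector (0,1,2).
For λ=-4: eigenvector (0,0,1).
General solution: K_1e^(-3t)(1,0,-2) + K_2e^(-2t)(0,1,2) + K_3e^(-4t)(0,0,1).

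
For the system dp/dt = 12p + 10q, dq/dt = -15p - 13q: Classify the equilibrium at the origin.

saddle

A = [[12,10],[-15,-13]]; det(A-λI) = λ^2 + λ - 6.
λ = -3, 2: opposite signs.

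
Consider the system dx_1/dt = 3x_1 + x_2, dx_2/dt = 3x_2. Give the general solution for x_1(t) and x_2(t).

x_1(t) = c_1e^(3t) + c_2te^(3t) - 2c_2e^(3t), x_2(t) = c_2e^(3t)

Coefficient matrix A = [[3, 1], [0, 3]].
Characteristic polynomial det(A - λI) = λ^2 - 6λ + 9 = 0.
Single eigenvalue λ = 3 with algebraic multiplicity 2.
Eigenvector v = (1,0); generalized eigenvector w with (A-λI)w=v is (-2,1).
General solution: e^(3t)[c_1·v + c_2·(t·v + w)].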